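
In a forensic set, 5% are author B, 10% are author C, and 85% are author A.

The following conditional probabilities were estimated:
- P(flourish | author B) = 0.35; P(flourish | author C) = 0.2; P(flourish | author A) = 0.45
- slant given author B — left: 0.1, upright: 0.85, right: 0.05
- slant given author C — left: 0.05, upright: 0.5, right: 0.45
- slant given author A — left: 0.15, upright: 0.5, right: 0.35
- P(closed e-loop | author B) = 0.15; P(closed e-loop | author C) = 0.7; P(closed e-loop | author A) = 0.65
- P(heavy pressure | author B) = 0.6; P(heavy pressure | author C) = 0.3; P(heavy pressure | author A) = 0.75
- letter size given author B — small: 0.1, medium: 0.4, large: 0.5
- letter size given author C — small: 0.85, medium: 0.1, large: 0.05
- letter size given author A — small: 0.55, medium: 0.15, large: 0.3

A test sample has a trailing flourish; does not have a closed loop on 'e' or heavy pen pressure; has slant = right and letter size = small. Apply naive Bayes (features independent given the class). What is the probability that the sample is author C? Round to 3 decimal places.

0.199

author B: 0.05 × 0.35 × 0.05 × (1−0.15) × (1−0.6) × 0.1 = 0.00002975
author C: 0.1 × 0.2 × 0.45 × (1−0.7) × (1−0.3) × 0.85 = 0.0016065
author A: 0.85 × 0.45 × 0.35 × (1−0.65) × (1−0.75) × 0.55 = 0.006442734375
P(author C | x) = 0.0016065 / 0.008078984375 ≈ 0.199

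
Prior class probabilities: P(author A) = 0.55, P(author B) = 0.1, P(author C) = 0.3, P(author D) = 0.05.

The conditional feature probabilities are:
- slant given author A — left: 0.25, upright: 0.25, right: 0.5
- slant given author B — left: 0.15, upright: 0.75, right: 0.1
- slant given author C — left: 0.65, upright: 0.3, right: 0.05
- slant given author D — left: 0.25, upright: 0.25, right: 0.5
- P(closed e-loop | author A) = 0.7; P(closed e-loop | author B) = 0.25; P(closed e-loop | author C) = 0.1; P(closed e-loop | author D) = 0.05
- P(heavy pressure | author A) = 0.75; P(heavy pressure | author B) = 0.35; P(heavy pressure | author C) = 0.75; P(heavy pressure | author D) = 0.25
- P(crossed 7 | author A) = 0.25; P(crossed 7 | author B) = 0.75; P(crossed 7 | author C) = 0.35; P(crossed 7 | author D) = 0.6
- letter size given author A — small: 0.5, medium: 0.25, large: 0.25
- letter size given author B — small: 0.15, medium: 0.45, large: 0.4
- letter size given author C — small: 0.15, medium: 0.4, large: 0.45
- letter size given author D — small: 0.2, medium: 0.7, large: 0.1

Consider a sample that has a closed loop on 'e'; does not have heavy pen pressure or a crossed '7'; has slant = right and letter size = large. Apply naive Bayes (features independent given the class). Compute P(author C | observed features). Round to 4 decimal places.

0.0118

author A: 0.55 × 0.5 × 0.7 × (1−0.75) × (1−0.25) × 0.25 = 0.0090234375
author B: 0.1 × 0.1 × 0.25 × (1−0.35) × (1−0.75) × 0.4 = 0.0001625
author C: 0.3 × 0.05 × 0.1 × (1−0.75) × (1−0.35) × 0.45 = 0.0001096875
author D: 0.05 × 0.5 × 0.05 × (1−0.25) × (1−0.6) × 0.1 = 0.0000375
P(author C | x) = 0.0001096875 / 0.009333125 ≈ 0.0118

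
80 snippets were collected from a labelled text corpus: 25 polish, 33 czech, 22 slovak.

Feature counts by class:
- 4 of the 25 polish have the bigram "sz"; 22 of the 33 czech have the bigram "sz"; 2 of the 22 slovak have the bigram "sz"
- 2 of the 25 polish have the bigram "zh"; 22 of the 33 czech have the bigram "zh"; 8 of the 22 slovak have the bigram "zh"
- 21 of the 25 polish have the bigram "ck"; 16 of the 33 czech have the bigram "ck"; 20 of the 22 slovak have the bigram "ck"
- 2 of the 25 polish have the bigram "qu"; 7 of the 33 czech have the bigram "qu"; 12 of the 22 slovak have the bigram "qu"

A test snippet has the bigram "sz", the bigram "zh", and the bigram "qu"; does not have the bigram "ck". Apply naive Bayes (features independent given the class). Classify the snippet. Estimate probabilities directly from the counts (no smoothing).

czech

polish: (25/80) × (4/25) × (2/25) × (4/25) × (2/25) = 0.0000512
czech: (33/80) × (22/33) × (22/33) × (17/33) × (7/33) ≈ 0.0200337
slovak: (22/80) × (2/22) × (8/22) × (2/22) × (12/22) ≈ 0.000450789
Highest score → czech.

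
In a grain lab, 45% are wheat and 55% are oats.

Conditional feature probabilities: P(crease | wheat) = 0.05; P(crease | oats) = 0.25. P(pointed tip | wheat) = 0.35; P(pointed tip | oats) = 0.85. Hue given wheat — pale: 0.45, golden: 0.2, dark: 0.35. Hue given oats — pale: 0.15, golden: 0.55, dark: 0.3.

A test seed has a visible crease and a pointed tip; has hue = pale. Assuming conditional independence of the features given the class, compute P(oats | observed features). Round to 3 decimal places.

wheat: 0.45 × 0.05 × 0.35 × 0.45 = 0.00354375
oats: 0.55 × 0.25 × 0.85 × 0.15 = 0.01753125
P(oats | x) = 0.01753125 / 0.021075 ≈ 0.832

0.832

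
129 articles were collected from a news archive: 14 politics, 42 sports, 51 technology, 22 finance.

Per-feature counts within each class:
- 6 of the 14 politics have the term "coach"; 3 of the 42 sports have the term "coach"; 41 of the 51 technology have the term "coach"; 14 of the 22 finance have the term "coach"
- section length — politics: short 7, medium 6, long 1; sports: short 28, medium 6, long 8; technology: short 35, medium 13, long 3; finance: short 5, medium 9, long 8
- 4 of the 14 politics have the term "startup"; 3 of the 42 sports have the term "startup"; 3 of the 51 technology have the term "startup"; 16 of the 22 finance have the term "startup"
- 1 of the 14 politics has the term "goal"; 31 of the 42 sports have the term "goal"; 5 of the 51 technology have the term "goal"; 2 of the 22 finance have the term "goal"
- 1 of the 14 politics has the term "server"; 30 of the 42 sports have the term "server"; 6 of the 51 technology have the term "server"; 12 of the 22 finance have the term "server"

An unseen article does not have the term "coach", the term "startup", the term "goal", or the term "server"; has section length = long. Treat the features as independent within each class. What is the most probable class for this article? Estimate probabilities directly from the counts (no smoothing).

sports

politics: (14/129) × (8/14) × (1/14) × (10/14) × (13/14) × (13/14) ≈ 0.00272819
sports: (42/129) × (39/42) × (8/42) × (39/42) × (11/42) × (12/42) ≈ 0.00400135
technology: (51/129) × (10/51) × (3/51) × (48/51) × (46/51) × (45/51) ≈ 0.00341556
finance: (22/129) × (8/22) × (8/22) × (6/22) × (20/22) × (10/22) ≈ 0.00254145
Highest score → sports.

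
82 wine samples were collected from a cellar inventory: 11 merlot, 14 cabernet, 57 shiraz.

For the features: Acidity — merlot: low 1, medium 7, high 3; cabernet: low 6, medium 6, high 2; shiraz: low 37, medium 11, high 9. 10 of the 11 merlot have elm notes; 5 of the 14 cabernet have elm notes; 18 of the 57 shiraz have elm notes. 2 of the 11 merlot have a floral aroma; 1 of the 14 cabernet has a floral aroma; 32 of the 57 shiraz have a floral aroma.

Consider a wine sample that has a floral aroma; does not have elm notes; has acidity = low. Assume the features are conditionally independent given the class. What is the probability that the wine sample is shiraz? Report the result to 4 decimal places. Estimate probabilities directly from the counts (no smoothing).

0.9799

merlot: (11/82) × (1/11) × (1/11) × (2/11) ≈ 0.000201572
cabernet: (14/82) × (6/14) × (9/14) × (1/14) ≈ 0.00335988
shiraz: (57/82) × (37/57) × (39/57) × (32/57) ≈ 0.173322
P(shiraz | x) = 0.173322 / 0.176883452 ≈ 0.9799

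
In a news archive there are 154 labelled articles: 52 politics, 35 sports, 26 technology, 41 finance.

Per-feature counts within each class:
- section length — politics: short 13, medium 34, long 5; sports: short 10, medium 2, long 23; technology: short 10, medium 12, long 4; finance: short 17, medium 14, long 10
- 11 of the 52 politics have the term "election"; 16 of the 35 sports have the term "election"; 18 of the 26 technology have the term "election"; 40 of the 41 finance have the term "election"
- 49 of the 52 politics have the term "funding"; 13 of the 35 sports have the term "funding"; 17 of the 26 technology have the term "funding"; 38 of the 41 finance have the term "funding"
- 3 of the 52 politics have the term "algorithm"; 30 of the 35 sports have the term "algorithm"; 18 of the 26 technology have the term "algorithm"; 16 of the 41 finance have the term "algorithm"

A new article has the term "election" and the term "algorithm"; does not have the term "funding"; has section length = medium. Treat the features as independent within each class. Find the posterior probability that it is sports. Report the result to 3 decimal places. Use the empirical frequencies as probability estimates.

politics: (52/154) × (34/52) × (11/52) × (3/52) × (3/52) ≈ 0.000155447
sports: (35/154) × (2/35) × (16/35) × (22/35) × (30/35) ≈ 0.00319867
technology: (26/154) × (12/26) × (18/26) × (9/26) × (18/26) ≈ 0.0129279
finance: (41/154) × (14/41) × (40/41) × (3/41) × (16/41) ≈ 0.00253254
P(sports | x) = 0.00319867 / 0.018814557 ≈ 0.170

0.170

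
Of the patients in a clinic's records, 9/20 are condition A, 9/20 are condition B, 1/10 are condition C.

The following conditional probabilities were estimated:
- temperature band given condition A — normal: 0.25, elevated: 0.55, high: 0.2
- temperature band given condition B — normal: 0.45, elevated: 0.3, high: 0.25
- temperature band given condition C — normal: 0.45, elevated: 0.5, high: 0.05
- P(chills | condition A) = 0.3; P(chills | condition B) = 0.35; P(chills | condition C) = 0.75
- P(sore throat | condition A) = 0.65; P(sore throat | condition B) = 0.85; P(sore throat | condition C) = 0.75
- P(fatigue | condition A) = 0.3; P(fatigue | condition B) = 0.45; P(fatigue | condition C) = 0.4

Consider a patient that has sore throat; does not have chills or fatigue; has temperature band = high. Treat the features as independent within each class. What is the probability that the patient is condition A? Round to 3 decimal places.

condition A: 0.45 × 0.2 × (1−0.3) × 0.65 × (1−0.3) = 0.028665
condition B: 0.45 × 0.25 × (1−0.35) × 0.85 × (1−0.45) = 0.0341859375
condition C: 0.1 × 0.05 × (1−0.75) × 0.75 × (1−0.4) = 0.0005625
P(condition A | x) = 0.028665 / 0.0634134375 ≈ 0.452

0.452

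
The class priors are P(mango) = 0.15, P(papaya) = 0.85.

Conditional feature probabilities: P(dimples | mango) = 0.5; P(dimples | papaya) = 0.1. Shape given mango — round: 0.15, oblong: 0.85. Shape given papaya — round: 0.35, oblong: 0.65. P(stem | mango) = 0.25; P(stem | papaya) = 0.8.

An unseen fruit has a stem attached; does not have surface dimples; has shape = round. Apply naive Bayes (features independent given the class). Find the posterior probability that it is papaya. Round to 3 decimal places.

mango: 0.15 × (1−0.5) × 0.15 × 0.25 = 0.0028125
papaya: 0.85 × (1−0.1) × 0.35 × 0.8 = 0.2142
P(papaya | x) = 0.2142 / 0.2170125 ≈ 0.987

0.987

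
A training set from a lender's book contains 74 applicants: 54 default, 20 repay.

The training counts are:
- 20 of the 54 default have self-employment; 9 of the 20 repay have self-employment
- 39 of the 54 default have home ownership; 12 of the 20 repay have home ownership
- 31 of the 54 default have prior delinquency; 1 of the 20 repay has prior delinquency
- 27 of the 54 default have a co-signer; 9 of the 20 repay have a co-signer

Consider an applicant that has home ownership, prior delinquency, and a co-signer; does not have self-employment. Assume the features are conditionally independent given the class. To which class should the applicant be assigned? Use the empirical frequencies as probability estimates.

default

default: (54/74) × (34/54) × (39/54) × (31/54) × (27/54) ≈ 0.095248
repay: (20/74) × (11/20) × (12/20) × (1/20) × (9/20) ≈ 0.00200676
Highest score → default.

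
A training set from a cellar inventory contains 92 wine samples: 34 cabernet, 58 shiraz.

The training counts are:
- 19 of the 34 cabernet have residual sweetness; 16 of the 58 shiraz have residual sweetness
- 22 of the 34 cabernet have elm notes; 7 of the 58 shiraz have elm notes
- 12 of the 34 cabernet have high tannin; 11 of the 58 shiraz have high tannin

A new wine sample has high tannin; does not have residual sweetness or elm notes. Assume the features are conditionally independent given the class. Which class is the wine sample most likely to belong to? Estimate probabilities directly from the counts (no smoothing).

shiraz

cabernet: (34/92) × (15/34) × (12/34) × (12/34) ≈ 0.0203099
shiraz: (58/92) × (42/58) × (51/58) × (11/58) ≈ 0.0761322
Highest score → shiraz.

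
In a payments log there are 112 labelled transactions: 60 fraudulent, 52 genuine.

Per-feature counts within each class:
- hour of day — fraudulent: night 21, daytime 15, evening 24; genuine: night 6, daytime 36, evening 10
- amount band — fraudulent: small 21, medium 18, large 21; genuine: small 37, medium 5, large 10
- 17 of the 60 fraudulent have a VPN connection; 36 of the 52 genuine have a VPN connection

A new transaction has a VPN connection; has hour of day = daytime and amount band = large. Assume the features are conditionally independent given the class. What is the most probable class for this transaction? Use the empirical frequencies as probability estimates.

genuine

fraudulent: (60/112) × (15/60) × (21/60) × (17/60) = 0.01328125
genuine: (52/112) × (36/52) × (10/52) × (36/52) ≈ 0.0427937
Highest score → genuine.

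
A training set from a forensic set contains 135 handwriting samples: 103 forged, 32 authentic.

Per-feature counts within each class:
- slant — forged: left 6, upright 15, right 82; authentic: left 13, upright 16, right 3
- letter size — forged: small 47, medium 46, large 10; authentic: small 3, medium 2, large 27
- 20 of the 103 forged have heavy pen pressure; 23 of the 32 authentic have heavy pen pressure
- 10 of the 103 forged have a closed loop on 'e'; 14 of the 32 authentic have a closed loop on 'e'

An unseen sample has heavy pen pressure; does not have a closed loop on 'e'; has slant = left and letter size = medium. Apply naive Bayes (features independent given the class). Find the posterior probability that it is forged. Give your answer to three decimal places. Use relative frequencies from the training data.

0.589

forged: (103/135) × (6/103) × (46/103) × (20/103) × (93/103) ≈ 0.00347998
authentic: (32/135) × (13/32) × (2/32) × (23/32) × (18/32) ≈ 0.00243327
P(forged | x) = 0.00347998 / 0.00591325 ≈ 0.589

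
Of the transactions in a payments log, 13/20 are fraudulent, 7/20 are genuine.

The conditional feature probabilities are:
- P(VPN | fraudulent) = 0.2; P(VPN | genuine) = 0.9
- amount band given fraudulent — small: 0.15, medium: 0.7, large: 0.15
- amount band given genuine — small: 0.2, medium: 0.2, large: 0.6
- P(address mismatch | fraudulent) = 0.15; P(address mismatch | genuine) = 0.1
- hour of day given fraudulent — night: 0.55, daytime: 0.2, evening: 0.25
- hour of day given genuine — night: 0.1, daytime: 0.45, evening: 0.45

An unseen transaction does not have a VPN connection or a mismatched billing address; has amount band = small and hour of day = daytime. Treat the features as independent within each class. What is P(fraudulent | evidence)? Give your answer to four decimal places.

fraudulent: 0.65 × (1−0.2) × 0.15 × (1−0.15) × 0.2 = 0.01326
genuine: 0.35 × (1−0.9) × 0.2 × (1−0.1) × 0.45 = 0.002835
P(fraudulent | x) = 0.01326 / 0.016095 ≈ 0.8239

0.8239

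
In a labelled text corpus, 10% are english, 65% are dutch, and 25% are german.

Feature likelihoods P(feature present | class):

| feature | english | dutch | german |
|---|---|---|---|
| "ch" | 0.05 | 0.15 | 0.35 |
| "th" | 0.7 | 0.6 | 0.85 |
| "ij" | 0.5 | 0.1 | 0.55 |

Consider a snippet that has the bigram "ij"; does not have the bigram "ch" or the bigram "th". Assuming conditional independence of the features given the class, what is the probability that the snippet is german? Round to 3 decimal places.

0.269

english: 0.1 × (1−0.05) × (1−0.7) × 0.5 = 0.01425
dutch: 0.65 × (1−0.15) × (1−0.6) × 0.1 = 0.0221
german: 0.25 × (1−0.35) × (1−0.85) × 0.55 = 0.01340625
P(german | x) = 0.01340625 / 0.04975625 ≈ 0.269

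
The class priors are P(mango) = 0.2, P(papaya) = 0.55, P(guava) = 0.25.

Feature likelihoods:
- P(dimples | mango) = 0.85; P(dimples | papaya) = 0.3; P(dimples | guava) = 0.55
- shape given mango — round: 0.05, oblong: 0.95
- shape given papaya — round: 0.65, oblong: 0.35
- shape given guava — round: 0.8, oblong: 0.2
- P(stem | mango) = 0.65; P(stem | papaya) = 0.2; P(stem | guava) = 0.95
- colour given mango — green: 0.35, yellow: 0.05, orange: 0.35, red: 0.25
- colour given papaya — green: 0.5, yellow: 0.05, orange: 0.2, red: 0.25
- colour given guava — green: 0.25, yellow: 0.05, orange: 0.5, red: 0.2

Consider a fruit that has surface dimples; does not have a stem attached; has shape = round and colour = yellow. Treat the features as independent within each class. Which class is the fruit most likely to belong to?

papaya

mango: 0.2 × 0.85 × 0.05 × (1−0.65) × 0.05 = 0.00014875
papaya: 0.55 × 0.3 × 0.65 × (1−0.2) × 0.05 = 0.00429
guava: 0.25 × 0.55 × 0.8 × (1−0.95) × 0.05 = 0.000275
Highest score → papaya.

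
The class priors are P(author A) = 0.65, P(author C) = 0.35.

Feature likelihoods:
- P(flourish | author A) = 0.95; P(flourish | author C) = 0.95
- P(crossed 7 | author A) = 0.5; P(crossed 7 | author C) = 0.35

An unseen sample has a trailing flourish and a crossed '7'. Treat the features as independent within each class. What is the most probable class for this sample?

author A

author A: 0.65 × 0.95 × 0.5 = 0.30875
author C: 0.35 × 0.95 × 0.35 = 0.116375
Highest score → author A.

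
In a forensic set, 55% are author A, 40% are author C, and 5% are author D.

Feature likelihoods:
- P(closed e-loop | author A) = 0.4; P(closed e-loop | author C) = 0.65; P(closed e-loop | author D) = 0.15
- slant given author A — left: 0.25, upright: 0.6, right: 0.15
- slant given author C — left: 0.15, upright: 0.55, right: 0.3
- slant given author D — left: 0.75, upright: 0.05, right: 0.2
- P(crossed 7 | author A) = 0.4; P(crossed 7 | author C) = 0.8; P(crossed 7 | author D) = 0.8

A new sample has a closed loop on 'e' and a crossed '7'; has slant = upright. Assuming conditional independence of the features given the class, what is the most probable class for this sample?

author C

author A: 0.55 × 0.4 × 0.6 × 0.4 = 0.0528
author C: 0.4 × 0.65 × 0.55 × 0.8 = 0.1144
author D: 0.05 × 0.15 × 0.05 × 0.8 = 0.0003
Highest score → author C.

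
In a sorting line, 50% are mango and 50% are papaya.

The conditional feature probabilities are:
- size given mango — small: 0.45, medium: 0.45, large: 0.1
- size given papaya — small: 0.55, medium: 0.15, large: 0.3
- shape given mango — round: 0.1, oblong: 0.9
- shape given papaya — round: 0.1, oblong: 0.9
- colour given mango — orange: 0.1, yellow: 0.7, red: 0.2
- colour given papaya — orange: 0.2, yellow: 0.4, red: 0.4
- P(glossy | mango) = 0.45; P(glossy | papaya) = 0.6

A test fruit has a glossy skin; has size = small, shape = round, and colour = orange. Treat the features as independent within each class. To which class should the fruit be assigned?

mango: 0.5 × 0.45 × 0.1 × 0.1 × 0.45 = 0.0010125
papaya: 0.5 × 0.55 × 0.1 × 0.2 × 0.6 = 0.0033
Highest score → papaya.

papaya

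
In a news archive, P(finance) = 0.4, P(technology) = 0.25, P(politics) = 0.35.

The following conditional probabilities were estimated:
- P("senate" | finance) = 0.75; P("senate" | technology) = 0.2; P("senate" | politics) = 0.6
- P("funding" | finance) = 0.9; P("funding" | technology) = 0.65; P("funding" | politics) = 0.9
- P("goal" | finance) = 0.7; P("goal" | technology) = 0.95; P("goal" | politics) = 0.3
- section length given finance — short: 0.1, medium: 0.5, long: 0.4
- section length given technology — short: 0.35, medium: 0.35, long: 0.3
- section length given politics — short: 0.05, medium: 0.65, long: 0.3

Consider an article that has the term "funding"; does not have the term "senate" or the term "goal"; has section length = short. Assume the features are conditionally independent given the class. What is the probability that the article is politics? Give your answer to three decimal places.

finance: 0.4 × (1−0.75) × 0.9 × (1−0.7) × 0.1 = 0.0027
technology: 0.25 × (1−0.2) × 0.65 × (1−0.95) × 0.35 = 0.002275
politics: 0.35 × (1−0.6) × 0.9 × (1−0.3) × 0.05 = 0.00441
P(politics | x) = 0.00441 / 0.009385 ≈ 0.470

0.470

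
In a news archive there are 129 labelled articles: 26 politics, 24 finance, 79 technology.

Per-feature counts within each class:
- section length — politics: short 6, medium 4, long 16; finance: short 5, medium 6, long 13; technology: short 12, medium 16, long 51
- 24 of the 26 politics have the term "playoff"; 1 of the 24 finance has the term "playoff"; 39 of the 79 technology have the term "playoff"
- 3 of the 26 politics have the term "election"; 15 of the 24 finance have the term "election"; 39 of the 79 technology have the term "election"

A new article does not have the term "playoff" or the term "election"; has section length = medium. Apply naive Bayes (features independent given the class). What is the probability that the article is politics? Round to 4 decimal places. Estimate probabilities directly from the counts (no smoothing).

politics: (26/129) × (4/26) × (2/26) × (23/26) ≈ 0.00210999
finance: (24/129) × (6/24) × (23/24) × (9/24) ≈ 0.0167151
technology: (79/129) × (16/79) × (40/79) × (40/79) ≈ 0.0317977
P(politics | x) = 0.00210999 / 0.05062279 ≈ 0.0417

0.0417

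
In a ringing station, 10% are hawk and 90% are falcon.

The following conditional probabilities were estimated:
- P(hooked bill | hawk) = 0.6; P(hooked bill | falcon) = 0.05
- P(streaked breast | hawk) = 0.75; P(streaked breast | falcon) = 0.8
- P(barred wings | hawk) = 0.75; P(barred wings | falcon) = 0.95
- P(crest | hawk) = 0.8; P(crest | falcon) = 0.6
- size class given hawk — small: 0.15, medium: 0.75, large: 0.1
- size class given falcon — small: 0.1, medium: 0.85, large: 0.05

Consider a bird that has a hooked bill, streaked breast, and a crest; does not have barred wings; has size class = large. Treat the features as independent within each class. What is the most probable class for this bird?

hawk: 0.1 × 0.6 × 0.75 × (1−0.75) × 0.8 × 0.1 = 0.0009
falcon: 0.9 × 0.05 × 0.8 × (1−0.95) × 0.6 × 0.05 = 0.000054
Highest score → hawk.

hawk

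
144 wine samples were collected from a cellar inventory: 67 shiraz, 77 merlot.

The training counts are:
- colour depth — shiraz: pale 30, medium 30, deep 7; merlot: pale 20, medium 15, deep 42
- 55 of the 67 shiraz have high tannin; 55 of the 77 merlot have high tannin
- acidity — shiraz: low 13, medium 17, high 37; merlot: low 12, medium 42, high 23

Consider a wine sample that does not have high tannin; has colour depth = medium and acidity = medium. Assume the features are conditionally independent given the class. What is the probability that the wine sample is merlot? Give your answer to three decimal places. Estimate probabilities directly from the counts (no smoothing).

shiraz: (67/144) × (30/67) × (12/67) × (17/67) ≈ 0.00946759
merlot: (77/144) × (15/77) × (22/77) × (42/77) ≈ 0.0162338
P(merlot | x) = 0.0162338 / 0.02570139 ≈ 0.632

0.632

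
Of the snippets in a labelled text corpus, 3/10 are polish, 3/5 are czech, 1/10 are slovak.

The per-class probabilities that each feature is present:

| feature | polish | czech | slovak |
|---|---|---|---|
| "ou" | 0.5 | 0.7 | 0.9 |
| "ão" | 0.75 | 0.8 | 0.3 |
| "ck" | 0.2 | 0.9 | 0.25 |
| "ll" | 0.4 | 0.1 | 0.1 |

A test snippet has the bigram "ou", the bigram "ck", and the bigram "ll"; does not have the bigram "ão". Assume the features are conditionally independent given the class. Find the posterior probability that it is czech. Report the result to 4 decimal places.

polish: 0.3 × 0.5 × (1−0.75) × 0.2 × 0.4 = 0.003
czech: 0.6 × 0.7 × (1−0.8) × 0.9 × 0.1 = 0.00756
slovak: 0.1 × 0.9 × (1−0.3) × 0.25 × 0.1 = 0.001575
P(czech | x) = 0.00756 / 0.012135 ≈ 0.6230

0.6230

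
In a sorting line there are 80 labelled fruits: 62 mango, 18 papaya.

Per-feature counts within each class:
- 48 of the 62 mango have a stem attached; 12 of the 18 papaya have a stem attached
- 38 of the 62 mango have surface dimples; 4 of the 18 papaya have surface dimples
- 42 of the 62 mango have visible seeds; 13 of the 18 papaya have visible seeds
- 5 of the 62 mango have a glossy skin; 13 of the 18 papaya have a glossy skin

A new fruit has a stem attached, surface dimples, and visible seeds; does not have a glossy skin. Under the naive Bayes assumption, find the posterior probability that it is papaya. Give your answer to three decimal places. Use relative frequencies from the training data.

0.028

mango: (62/80) × (48/62) × (38/62) × (42/62) × (57/62) ≈ 0.229026
papaya: (18/80) × (12/18) × (4/18) × (13/18) × (5/18) ≈ 0.00668724
P(papaya | x) = 0.00668724 / 0.23571324 ≈ 0.028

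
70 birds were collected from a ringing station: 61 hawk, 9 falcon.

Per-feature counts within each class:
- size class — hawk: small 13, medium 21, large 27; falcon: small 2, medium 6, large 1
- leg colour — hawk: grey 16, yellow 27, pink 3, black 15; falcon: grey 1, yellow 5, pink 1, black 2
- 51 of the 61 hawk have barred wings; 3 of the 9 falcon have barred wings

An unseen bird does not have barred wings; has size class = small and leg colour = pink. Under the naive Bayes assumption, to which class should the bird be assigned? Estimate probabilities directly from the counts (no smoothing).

hawk: (61/70) × (13/61) × (3/61) × (10/61) ≈ 0.00149729
falcon: (9/70) × (2/9) × (1/9) × (6/9) ≈ 0.0021164
Highest score → falcon.

falcon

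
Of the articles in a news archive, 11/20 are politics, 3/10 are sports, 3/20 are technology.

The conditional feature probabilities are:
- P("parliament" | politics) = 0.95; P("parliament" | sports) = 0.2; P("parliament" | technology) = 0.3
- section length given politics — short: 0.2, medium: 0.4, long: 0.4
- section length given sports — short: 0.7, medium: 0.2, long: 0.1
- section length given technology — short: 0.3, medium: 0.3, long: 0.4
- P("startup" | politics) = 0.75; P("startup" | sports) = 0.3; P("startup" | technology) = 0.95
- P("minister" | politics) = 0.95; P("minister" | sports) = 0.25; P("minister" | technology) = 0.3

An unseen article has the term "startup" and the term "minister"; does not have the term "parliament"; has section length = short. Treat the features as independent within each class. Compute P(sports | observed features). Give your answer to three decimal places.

0.494

politics: 0.55 × (1−0.95) × 0.2 × 0.75 × 0.95 = 0.00391875
sports: 0.3 × (1−0.2) × 0.7 × 0.3 × 0.25 = 0.0126
technology: 0.15 × (1−0.3) × 0.3 × 0.95 × 0.3 = 0.0089775
P(sports | x) = 0.0126 / 0.02549625 ≈ 0.494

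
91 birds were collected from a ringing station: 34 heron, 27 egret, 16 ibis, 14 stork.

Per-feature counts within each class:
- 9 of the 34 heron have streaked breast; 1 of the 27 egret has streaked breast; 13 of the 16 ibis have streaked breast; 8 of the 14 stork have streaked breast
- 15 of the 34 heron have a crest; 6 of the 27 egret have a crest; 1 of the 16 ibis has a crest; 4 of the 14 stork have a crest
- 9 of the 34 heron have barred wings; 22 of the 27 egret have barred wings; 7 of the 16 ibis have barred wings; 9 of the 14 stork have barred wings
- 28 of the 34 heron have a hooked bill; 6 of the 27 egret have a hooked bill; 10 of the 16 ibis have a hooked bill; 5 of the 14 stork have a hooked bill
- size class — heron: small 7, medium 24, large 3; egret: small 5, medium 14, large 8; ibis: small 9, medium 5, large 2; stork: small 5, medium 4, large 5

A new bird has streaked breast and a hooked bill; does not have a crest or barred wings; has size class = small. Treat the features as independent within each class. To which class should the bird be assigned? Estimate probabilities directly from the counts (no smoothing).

heron: (34/91) × (9/34) × (19/34) × (25/34) × (28/34) × (7/34) ≈ 0.00689025
egret: (27/91) × (1/27) × (21/27) × (5/27) × (6/27) × (5/27) ≈ 0.000065135
ibis: (16/91) × (13/16) × (15/16) × (9/16) × (10/16) × (9/16) ≈ 0.0264849
stork: (14/91) × (8/14) × (10/14) × (5/14) × (5/14) × (5/14) ≈ 0.00286053
Highest score → ibis.

ibis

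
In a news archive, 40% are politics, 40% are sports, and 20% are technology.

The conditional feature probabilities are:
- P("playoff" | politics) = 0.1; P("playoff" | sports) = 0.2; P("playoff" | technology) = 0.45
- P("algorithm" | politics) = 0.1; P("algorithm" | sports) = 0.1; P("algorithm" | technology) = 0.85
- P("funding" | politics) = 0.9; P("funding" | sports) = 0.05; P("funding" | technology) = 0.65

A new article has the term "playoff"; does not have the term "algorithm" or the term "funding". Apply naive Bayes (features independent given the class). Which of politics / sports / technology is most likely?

sports

politics: 0.4 × 0.1 × (1−0.1) × (1−0.9) = 0.0036
sports: 0.4 × 0.2 × (1−0.1) × (1−0.05) = 0.0684
technology: 0.2 × 0.45 × (1−0.85) × (1−0.65) = 0.004725
Highest score → sports.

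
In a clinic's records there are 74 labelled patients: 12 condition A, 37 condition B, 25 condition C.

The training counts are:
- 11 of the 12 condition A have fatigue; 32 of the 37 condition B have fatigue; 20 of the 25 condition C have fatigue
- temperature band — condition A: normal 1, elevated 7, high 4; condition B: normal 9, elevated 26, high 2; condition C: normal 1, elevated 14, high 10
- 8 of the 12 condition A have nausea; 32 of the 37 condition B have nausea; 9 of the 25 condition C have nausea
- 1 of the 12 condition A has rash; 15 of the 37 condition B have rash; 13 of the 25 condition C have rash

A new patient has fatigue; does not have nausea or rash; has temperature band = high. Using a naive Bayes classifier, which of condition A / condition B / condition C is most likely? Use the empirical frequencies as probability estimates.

condition C

condition A: (12/74) × (11/12) × (4/12) × (4/12) × (11/12) ≈ 0.0151401
condition B: (37/74) × (32/37) × (2/37) × (5/37) × (22/37) ≈ 0.00187817
condition C: (25/74) × (20/25) × (10/25) × (16/25) × (12/25) ≈ 0.0332108
Highest score → condition C.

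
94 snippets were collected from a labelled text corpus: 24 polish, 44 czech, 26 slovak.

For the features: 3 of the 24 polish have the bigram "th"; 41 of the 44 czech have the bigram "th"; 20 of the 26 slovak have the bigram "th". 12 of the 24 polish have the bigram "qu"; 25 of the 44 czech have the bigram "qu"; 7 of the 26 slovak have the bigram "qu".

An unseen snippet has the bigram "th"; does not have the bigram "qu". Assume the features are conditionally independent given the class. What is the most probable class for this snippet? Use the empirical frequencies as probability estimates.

polish: (24/94) × (3/24) × (12/24) ≈ 0.0159574
czech: (44/94) × (41/44) × (19/44) ≈ 0.188346
slovak: (26/94) × (20/26) × (19/26) ≈ 0.155483
Highest score → czech.

czech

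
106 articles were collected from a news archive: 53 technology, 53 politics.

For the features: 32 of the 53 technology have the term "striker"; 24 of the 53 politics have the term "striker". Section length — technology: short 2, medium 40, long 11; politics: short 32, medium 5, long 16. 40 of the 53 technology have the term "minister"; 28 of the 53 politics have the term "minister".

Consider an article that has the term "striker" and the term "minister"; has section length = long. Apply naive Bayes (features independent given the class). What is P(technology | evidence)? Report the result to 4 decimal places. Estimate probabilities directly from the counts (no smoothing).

0.5670

technology: (53/106) × (32/53) × (11/53) × (40/53) ≈ 0.0472874
politics: (53/106) × (24/53) × (16/53) × (28/53) ≈ 0.0361103
P(technology | x) = 0.0472874 / 0.0833977 ≈ 0.5670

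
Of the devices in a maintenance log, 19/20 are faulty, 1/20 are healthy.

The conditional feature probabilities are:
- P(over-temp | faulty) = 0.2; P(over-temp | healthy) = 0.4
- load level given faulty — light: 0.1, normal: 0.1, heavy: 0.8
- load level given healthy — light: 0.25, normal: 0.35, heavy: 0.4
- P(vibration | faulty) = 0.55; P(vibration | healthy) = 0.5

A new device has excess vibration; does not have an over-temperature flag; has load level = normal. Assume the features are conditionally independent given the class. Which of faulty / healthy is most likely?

faulty: 0.95 × (1−0.2) × 0.1 × 0.55 = 0.0418
healthy: 0.05 × (1−0.4) × 0.35 × 0.5 = 0.00525
Highest score → faulty.

faulty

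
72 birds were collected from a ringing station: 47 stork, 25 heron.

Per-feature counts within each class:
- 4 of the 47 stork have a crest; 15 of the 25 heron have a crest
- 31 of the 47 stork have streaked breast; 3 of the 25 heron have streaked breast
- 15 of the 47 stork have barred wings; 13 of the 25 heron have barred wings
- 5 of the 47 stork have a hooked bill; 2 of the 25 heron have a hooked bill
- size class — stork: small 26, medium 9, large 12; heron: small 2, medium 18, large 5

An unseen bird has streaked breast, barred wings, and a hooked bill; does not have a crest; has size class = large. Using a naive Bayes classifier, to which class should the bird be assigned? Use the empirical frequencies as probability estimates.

stork: (47/72) × (43/47) × (31/47) × (15/47) × (5/47) × (12/47) ≈ 0.00341467
heron: (25/72) × (10/25) × (3/25) × (13/25) × (2/25) × (5/25) ≈ 0.000138667
Highest score → stork.

stork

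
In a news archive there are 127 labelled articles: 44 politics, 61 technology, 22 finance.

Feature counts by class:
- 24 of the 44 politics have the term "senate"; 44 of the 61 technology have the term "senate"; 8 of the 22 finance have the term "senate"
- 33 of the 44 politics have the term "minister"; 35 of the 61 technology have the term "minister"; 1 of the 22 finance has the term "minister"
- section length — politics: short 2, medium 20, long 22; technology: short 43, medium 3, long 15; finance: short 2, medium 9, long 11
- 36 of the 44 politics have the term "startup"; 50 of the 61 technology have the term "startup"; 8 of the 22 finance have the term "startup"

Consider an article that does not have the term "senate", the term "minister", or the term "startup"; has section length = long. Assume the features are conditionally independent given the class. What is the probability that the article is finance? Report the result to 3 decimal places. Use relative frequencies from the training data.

politics: (44/127) × (20/44) × (11/44) × (22/44) × (8/44) ≈ 0.0035791
technology: (61/127) × (17/61) × (26/61) × (15/61) × (11/61) ≈ 0.00252996
finance: (22/127) × (14/22) × (21/22) × (11/22) × (14/22) ≈ 0.0334808
P(finance | x) = 0.0334808 / 0.03958986 ≈ 0.846

0.846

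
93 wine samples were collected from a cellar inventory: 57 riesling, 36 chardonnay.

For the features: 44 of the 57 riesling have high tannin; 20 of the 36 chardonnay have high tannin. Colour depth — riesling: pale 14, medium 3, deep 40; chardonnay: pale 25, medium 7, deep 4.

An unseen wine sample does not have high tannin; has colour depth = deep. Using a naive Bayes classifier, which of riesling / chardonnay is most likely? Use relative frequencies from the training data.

riesling: (57/93) × (13/57) × (40/57) ≈ 0.0980947
chardonnay: (36/93) × (16/36) × (4/36) ≈ 0.0191159
Highest score → riesling.

riesling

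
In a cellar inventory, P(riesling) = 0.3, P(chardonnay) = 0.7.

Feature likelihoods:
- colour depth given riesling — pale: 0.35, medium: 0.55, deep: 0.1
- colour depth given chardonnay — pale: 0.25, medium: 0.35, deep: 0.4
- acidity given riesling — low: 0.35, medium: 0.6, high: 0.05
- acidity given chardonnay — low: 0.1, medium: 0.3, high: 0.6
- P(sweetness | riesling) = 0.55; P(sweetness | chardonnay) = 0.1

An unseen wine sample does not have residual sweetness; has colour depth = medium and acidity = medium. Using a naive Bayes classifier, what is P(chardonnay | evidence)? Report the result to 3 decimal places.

riesling: 0.3 × 0.55 × 0.6 × (1−0.55) = 0.04455
chardonnay: 0.7 × 0.35 × 0.3 × (1−0.1) = 0.06615
P(chardonnay | x) = 0.06615 / 0.1107 ≈ 0.598

0.598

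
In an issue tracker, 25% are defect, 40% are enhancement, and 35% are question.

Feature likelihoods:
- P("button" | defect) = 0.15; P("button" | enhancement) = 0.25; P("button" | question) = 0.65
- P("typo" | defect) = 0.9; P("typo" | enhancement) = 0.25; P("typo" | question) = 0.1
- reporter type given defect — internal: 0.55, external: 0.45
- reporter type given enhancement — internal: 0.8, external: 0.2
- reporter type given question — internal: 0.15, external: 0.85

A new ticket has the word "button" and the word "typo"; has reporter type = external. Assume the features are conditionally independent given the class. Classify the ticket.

defect: 0.25 × 0.15 × 0.9 × 0.45 = 0.0151875
enhancement: 0.4 × 0.25 × 0.25 × 0.2 = 0.005
question: 0.35 × 0.65 × 0.1 × 0.85 = 0.0193375
Highest score → question.

question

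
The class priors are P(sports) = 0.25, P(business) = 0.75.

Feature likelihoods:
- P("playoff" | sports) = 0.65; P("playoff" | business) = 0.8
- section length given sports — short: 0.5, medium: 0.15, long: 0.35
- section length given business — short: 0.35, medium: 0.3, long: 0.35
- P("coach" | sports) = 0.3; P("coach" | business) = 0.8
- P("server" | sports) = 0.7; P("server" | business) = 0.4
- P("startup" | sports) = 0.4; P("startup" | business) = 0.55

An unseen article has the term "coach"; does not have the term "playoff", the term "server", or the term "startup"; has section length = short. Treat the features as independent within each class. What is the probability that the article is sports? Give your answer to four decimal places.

sports: 0.25 × (1−0.65) × 0.5 × 0.3 × (1−0.7) × (1−0.4) = 0.0023625
business: 0.75 × (1−0.8) × 0.35 × 0.8 × (1−0.4) × (1−0.55) = 0.01134
P(sports | x) = 0.0023625 / 0.0137025 ≈ 0.1724

0.1724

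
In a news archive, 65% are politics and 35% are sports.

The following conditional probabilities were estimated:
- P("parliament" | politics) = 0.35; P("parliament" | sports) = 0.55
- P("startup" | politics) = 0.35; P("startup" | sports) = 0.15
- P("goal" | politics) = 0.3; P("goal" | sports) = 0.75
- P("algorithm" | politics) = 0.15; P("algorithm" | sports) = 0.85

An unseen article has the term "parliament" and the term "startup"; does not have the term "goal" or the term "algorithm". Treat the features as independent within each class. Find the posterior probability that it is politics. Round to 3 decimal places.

politics: 0.65 × 0.35 × 0.35 × (1−0.3) × (1−0.15) = 0.047376875
sports: 0.35 × 0.55 × 0.15 × (1−0.75) × (1−0.85) = 0.0010828125
P(politics | x) = 0.047376875 / 0.0484596875 ≈ 0.978

0.978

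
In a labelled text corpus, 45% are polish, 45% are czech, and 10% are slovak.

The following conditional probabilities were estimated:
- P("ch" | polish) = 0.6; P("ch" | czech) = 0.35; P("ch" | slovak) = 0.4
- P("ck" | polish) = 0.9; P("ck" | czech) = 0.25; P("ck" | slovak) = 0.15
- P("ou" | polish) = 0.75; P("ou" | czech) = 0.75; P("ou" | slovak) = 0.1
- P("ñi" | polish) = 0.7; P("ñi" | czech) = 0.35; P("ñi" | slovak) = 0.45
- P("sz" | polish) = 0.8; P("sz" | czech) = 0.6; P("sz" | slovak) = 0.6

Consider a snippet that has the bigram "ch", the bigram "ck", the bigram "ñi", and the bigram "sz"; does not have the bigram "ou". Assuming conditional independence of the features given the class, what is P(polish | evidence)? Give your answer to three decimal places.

polish: 0.45 × 0.6 × 0.9 × (1−0.75) × 0.7 × 0.8 = 0.03402
czech: 0.45 × 0.35 × 0.25 × (1−0.75) × 0.35 × 0.6 = 0.0020671875
slovak: 0.1 × 0.4 × 0.15 × (1−0.1) × 0.45 × 0.6 = 0.001458
P(polish | x) = 0.03402 / 0.0375451875 ≈ 0.906

0.906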